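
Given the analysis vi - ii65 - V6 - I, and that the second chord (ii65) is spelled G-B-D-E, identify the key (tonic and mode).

D major

ii65 is given as G-B-D-E — a minor seventh chord with root E.
Counting down one scale step from E places the tonic on D; a minor seventh chord on degree 2 is diatonic only in major.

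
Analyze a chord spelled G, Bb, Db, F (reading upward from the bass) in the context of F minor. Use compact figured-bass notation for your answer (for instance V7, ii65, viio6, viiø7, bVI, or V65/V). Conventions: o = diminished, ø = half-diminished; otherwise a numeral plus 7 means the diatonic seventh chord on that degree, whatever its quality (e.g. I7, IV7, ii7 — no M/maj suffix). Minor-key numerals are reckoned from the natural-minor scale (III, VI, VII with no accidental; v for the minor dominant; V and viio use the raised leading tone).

Stacked in thirds the chord is G-Bb-Db-F: a half-diminished seventh chord on G.
In F minor, G is the supertonic; the diatonic half-diminished seventh chord there is iiø7.

iiø7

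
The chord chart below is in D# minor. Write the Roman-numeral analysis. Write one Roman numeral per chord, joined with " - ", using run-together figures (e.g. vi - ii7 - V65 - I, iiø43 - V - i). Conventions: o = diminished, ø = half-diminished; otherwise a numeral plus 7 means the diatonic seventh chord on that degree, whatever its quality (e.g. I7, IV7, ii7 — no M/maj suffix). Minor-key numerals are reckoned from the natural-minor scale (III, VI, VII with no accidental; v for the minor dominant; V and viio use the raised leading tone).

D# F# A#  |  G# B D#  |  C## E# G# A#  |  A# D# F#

D#-F#-A#: minor triad on D# = scale degree 1 → i.
G#-B-D#: root G# is the subdominant; minor triad there is iv.
C##-E#-G#-A#: root A# is the dominant; dominant seventh chord there is V65.
A#-D#-F#: root D# is the tonic; minor triad there is i64.

i - iv - V65 - i64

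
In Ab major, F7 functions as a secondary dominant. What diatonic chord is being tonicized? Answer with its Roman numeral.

ii

The chord is a dominant seventh chord on F.
A dominant resolves down a perfect fifth: F → Bb. In Ab major, Bb is scale degree 2, i.e. ii.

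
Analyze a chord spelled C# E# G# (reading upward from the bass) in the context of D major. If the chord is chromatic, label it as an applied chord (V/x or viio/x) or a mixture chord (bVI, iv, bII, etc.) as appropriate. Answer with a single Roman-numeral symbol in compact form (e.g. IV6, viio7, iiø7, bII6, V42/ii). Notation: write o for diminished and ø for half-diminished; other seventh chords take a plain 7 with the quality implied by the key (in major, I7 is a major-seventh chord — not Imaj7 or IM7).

V/iii

Stacked in thirds the chord is C#-E#-G#: a major triad on C#.
C# is not a diatonic chord root with this quality in D major, but it lies a perfect fifth above F# (iii), so the chord functions as an applied dominant of iii.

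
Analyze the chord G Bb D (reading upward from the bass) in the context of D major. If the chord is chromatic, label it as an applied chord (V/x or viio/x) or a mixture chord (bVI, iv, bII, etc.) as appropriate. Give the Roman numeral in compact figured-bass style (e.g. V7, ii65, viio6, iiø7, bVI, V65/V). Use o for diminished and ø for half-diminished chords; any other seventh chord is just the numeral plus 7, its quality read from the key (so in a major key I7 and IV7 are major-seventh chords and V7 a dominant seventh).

iv

The pitches G-Bb-D form a minor triad rooted on G.
G is the fourth degree of D major. This is the minor subdominant, borrowed from the parallel minor.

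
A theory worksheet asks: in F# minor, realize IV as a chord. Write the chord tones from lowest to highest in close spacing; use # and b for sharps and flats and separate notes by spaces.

IV is the major subdominant, borrowed from the parallel major. In F# minor that root is B.
So the chord is B-D#-F#, a major triad.

B D# F#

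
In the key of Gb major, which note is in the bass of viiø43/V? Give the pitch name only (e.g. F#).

The applied chord viiø43/V is rooted on C: C-Eb-Gb-Bb.
The figure 43 means second inversion — the fifth is in the bass.

Gb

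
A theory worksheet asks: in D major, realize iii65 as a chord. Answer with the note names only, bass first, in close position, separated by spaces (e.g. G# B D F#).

A C# E F#

The numeral's case and figure indicate a minor seventh chord. In D major its root, the mediant, is F#.
That chord is spelled F#-A-C#-E.
With the 65 figure the chord is in first inversion; from the bass A upward in close position it reads A-C#-E-F#.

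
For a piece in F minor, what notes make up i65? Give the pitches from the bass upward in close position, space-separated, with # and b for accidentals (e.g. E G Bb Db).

Ab C Eb F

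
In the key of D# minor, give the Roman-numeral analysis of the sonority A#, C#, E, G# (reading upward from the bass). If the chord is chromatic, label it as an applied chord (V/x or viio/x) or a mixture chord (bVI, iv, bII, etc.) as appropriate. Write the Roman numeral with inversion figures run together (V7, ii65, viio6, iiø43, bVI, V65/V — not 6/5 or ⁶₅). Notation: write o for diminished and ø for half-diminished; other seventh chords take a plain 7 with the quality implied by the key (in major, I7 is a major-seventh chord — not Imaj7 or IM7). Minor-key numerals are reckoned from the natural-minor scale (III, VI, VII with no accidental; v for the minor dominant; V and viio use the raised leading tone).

viiø7/VI

Stacked in thirds the chord is A#-C#-E-G#: a half-diminished seventh chord on A#.
A# sits a half step below B (VI in D# minor); a diminished chord there is the applied leading-tone chord of VI.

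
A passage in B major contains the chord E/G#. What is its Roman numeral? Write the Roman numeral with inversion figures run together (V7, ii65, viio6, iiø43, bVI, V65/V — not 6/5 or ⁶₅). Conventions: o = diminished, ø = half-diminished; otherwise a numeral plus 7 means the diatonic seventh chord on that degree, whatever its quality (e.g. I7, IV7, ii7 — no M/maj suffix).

IV6

Stacked in thirds the chord is E-G#-B: a major triad on E.
E is scale degree 4 in B major, and a major triad on that degree is written IV.
With G# in the bass the chord is in first inversion, so the figured bass is 6.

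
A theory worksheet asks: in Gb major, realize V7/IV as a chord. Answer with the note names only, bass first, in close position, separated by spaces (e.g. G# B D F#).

The slash means an applied dominant: we want the dominant of IV. In Gb major, IV is Cb major, and its dominant is built on Gb.
Building a dominant seventh chord on Gb gives Gb-Bb-Db-Fb.

Gb Bb Db Fb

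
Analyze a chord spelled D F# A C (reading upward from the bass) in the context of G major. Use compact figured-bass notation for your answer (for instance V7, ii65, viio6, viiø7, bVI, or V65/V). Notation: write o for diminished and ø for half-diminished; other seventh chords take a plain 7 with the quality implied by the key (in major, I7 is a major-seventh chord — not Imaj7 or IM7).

The pitches D-F#-A-C form a dominant seventh chord rooted on D.
In G major, D is the dominant; the diatonic dominant seventh chord there is V7.

V7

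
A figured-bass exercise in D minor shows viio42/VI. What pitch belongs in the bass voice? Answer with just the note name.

Gb

The applied chord viio42/VI is rooted on A: A-C-Eb-Gb.
The figure 42 means third inversion — the seventh is in the bass.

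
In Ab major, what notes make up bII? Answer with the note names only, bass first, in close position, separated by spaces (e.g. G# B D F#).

Bbb Db Fb

Scale degree 2 in Ab major is Bb; lowering it a half step gives Bbb. bII is the Neapolitan chord — a major triad on the lowered second degree.
So the chord is Bbb-Db-Fb.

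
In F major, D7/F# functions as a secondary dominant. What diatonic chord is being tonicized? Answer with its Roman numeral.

ii

The chord is a dominant seventh chord on D.
A dominant resolves down a perfect fifth: D → G. In F major, G is scale degree 2, i.e. ii.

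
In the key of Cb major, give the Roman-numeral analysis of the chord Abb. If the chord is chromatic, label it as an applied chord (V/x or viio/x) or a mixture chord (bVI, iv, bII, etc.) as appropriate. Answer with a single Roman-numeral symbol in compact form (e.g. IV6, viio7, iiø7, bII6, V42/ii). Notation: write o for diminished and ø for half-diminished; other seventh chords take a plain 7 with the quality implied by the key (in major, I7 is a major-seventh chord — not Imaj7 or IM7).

bVI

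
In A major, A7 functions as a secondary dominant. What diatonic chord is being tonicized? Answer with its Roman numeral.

IV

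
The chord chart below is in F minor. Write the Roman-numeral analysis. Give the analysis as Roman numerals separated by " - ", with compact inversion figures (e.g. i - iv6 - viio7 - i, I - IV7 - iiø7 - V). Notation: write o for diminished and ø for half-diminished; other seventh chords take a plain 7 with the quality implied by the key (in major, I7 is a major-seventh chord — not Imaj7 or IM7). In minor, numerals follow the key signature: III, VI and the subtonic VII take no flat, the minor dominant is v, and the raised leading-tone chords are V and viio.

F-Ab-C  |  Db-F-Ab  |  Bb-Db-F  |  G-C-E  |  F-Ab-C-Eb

F-Ab-C: minor triad on F = scale degree 1 → i.
Db-F-Ab has root Db, degree 6 in F minor, so VI.
Bb-Db-F: root Bb is the subdominant; minor triad there is iv.
G-C-E has root C, degree 5 in F minor, so V64.
F-Ab-C-Eb: root F is the tonic; minor seventh chord there is i7.

i - VI - iv - V64 - i7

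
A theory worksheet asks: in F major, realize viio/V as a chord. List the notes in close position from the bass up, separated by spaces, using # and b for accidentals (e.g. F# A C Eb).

B D F

The slash marks an applied leading-tone chord: viio of V. In F major, V is C, so the leading tone to it is B, a half step below.
Building a diminished triad on B gives B-D-F.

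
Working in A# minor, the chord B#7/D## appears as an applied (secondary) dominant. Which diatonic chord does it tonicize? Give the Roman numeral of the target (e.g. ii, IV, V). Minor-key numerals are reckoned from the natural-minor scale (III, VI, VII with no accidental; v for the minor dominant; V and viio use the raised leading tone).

V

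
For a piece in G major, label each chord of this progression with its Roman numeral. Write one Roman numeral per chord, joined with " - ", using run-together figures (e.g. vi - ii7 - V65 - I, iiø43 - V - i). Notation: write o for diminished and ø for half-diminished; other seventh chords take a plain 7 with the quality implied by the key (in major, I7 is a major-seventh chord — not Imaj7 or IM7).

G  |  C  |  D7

I - IV - V7

G: root G is the tonic; major triad there is I.
C: root C is the subdominant; major triad there is IV.
D7 has root D, degree 5 in G major, so V7.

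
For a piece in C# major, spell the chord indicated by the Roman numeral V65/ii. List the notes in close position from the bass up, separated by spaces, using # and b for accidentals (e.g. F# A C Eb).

C## E# G# A#

V65/ii is a secondary dominant — the dominant seventh of ii. ii in C# major is D#, so the applied chord's root is A#, a perfect fifth above.
Building a dominant seventh chord on A# gives A#-C##-E#-G#.
The figured bass 65 indicates first inversion, placing the third (C##) in the bass: C##-E#-G#-A#.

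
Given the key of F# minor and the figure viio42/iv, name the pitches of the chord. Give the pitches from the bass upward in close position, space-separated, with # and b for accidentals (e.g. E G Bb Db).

The slash marks an applied leading-tone chord: viio of iv. In F# minor, iv is B, so the leading tone to it is A#, a half step below.
Building a fully diminished seventh chord on A# gives A#-C#-E-G.
With the 42 figure the chord is in third inversion; from the bass G upward in close position it reads G-A#-C#-E.

G A# C# E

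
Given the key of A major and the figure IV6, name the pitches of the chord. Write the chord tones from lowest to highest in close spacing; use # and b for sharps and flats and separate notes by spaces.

In A major, the fourth degree is D, and the diatonic chord built there is a major triad.
Stacking thirds from D gives D-F#-A.
The figured bass 6 indicates first inversion, placing the third (F#) in the bass: F#-A-D.

F# A D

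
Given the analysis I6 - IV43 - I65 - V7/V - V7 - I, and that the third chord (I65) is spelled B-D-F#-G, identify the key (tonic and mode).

G major

The chord Gmaj7/B is a major seventh chord rooted on G; its label is I65.
If G is scale degree 1 and the mode makes that degree carry a major seventh chord, the tonic is G and the mode is major.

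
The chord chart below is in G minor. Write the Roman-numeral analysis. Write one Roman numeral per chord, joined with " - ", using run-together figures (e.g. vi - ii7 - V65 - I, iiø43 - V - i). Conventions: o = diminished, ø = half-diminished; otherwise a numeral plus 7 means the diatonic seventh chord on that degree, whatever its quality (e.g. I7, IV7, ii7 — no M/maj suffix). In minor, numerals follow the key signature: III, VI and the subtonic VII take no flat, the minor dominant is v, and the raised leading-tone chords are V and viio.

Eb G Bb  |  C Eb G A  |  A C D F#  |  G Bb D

Eb-G-Bb has root Eb, degree 6 in G minor, so VI.
C-Eb-G-A: half-diminished seventh chord on A = scale degree 2 → iiø65.
A-C-D-F# has root D, degree 5 in G minor, so V43.
G-Bb-D: root G is the tonic; minor triad there is i.

VI - iiø65 - V43 - i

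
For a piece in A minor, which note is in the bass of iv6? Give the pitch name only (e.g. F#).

F

iv in A minor has root D; the chord is D-F-A.
The figure 6 means first inversion — the third is in the bass.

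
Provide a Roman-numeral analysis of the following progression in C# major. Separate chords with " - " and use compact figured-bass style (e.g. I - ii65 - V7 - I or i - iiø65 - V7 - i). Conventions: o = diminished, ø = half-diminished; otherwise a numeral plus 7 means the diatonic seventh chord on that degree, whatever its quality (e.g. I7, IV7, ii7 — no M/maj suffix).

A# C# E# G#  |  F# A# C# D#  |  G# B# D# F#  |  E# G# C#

A#-C#-E#-G# has root A#, degree 6 in C# major, so vi7.
F#-A#-C#-D# has root D#, degree 2 in C# major, so ii65.
G#-B#-D#-F#: root G# is the dominant; dominant seventh chord there is V7.
E#-G#-C#: root C# is the tonic; major triad there is I6.

vi7 - ii65 - V7 - I6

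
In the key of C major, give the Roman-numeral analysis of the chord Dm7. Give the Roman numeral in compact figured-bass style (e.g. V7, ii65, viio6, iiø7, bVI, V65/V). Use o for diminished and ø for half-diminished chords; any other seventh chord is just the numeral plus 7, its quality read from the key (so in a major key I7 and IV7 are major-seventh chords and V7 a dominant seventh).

ii7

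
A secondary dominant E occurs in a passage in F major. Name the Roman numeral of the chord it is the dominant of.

The chord is a major triad on E.
A dominant resolves down a perfect fifth: E → A. In F major, A is scale degree 3, i.e. iii.

iii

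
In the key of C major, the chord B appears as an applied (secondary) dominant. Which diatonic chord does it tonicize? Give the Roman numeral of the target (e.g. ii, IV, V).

iii

The chord is a major triad on B.
A dominant resolves down a perfect fifth: B → E. In C major, E is scale degree 3, i.e. iii.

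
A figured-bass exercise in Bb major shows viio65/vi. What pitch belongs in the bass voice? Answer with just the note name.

The applied chord viio65/vi is rooted on F#: F#-A-C-Eb.
The figure 65 means first inversion — the third is in the bass.

A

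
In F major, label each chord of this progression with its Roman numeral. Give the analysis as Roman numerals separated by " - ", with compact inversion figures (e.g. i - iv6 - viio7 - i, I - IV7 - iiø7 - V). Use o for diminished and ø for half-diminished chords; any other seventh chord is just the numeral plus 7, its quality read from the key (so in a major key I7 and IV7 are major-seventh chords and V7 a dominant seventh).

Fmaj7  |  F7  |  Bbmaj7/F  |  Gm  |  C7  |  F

I7 - V7/IV - IV43 - ii - V7 - I

Fmaj7: root F is the tonic; major seventh chord there is I7.
F7 is the secondary dominant of IV (dominant seventh chord on F): V7/IV.
Bbmaj7/F: major seventh chord on Bb = scale degree 4 → IV43.
Gm has root G, degree 2 in F major, so ii.
C7: dominant seventh chord on C = scale degree 5 → V7.
F: major triad on F = scale degree 1 → I.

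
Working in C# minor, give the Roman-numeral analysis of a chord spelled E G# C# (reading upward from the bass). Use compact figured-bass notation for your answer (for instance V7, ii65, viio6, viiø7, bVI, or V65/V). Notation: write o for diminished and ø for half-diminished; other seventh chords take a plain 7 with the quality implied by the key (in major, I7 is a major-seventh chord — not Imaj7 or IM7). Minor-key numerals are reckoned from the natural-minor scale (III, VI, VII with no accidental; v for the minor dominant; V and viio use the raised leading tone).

The pitches C#-E-G# form a minor triad rooted on C#.
C# is scale degree 1 in C# minor, and a minor triad on that degree is written i.
With E in the bass the chord is in first inversion, so the figured bass is 6.

i6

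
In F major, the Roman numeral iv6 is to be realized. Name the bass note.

Db

iv in F major has root Bb; the chord is Bb-Db-F.
The figure 6 means first inversion — the third is in the bass.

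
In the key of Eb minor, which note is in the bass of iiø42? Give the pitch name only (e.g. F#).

Eb

iiø in Eb minor has root F; the chord is F-Ab-Cb-Eb.
The figure 42 means third inversion — the seventh is in the bass.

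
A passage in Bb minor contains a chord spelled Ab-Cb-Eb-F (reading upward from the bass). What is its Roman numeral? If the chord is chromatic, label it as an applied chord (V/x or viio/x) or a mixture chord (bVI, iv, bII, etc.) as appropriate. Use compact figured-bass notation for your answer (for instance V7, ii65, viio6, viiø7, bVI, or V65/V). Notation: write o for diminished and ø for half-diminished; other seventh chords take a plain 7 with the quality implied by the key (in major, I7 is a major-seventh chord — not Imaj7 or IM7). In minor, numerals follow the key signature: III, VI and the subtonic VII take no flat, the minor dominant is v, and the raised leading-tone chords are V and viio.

viiø65/VI

Stacked in thirds the chord is F-Ab-Cb-Eb: a half-diminished seventh chord on F.
F sits a half step below Gb (VI in Bb minor); a diminished chord there is the applied leading-tone chord of VI.
With Ab in the bass the chord is in first inversion, so the figured bass is 65.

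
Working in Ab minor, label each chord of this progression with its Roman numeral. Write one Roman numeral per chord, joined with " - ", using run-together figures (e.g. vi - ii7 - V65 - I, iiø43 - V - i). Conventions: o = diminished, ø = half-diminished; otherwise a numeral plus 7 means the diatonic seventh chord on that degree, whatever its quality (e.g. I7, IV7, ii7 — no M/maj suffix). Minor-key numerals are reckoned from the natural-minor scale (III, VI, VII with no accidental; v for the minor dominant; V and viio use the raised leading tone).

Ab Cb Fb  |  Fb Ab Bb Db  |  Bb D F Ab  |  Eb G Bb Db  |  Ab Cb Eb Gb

VI6 - iiø43 - V7/V - V7 - i7

Ab-Cb-Fb: major triad on Fb = scale degree 6 → VI6.
Fb-Ab-Bb-Db: half-diminished seventh chord on Bb = scale degree 2 → iiø43.
Bb-D-F-Ab is the secondary dominant of V (dominant seventh chord on Bb): V7/V.
Eb-G-Bb-Db has root Eb, degree 5 in Ab minor, so V7.
Ab-Cb-Eb-Gb has root Ab, degree 1 in Ab minor, so i7.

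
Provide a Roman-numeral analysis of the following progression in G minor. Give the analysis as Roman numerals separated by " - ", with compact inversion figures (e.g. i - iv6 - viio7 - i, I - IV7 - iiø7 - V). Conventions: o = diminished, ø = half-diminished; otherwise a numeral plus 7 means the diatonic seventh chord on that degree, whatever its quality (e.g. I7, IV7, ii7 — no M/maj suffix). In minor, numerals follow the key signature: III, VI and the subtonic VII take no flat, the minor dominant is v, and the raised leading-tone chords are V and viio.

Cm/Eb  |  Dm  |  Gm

Cm/Eb: root C is the subdominant; minor triad there is iv6.
Dm: minor triad on D = scale degree 5 → v.
Gm: minor triad on G = scale degree 1 → i.

iv6 - v - i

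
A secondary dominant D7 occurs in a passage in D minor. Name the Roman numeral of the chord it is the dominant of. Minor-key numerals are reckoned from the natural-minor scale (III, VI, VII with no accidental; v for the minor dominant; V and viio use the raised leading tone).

iv

The chord is a dominant seventh chord on D.
A dominant resolves down a perfect fifth: D → G. In D minor, G is scale degree 4, i.e. iv.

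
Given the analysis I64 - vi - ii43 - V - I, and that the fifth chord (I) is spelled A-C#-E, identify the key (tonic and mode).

A major

I is given as A-C#-E — a major triad with root A.
If A is scale degree 1 and the mode makes that degree carry a major triad, the tonic is A and the mode is major.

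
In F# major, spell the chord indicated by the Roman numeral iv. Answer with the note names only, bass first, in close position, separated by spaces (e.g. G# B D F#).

Scale degree 4 in F# major is B; here the chord built on it is altered to a minor triad. iv is the minor subdominant, borrowed from the parallel minor.
So the chord is B-D-F#.

B D F#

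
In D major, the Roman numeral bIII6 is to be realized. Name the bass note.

A

bIII in D major has root F; the chord is F-A-C.
The figure 6 means first inversion — the third is in the bass.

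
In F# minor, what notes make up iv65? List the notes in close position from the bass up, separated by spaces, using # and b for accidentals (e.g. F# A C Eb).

In F# minor, the fourth degree is B, and the diatonic chord built there is a minor seventh chord.
Stacking thirds from B gives B-D-F#-A.
With the 65 figure the chord is in first inversion; from the bass D upward in close position it reads D-F#-A-B.

D F# A B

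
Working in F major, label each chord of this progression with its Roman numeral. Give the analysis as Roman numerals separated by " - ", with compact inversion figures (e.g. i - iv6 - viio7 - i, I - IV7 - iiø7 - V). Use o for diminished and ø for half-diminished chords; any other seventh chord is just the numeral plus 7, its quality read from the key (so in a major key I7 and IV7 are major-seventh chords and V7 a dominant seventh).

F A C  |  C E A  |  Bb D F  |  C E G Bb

I - iii6 - IV - V7

F-A-C: root F is the tonic; major triad there is I.
C-E-A has root A, degree 3 in F major, so iii6.
Bb-D-F has root Bb, degree 4 in F major, so IV.
C-E-G-Bb: dominant seventh chord on C = scale degree 5 → V7.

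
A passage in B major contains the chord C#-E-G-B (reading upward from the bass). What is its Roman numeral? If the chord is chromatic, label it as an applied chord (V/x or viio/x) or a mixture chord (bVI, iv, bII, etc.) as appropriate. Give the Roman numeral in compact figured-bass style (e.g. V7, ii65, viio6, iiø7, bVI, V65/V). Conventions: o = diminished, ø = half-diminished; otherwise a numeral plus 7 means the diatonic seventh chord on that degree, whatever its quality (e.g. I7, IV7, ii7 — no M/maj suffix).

iiø7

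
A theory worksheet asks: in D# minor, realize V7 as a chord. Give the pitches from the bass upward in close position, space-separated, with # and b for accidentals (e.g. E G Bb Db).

A# C## E# G#

In D# minor, the dominant is A#. The dominant is major (leading tone raised), so V is a dominant seventh chord.
Stacking thirds from A# gives A#-C##-E#-G#.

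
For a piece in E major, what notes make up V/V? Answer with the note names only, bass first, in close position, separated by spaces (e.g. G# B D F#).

F# A# C#

V/V is a secondary dominant — the dominant triad of V. V in E major is B, so the applied chord's root is F#, a perfect fifth above.
Building a major triad on F# gives F#-A#-C#.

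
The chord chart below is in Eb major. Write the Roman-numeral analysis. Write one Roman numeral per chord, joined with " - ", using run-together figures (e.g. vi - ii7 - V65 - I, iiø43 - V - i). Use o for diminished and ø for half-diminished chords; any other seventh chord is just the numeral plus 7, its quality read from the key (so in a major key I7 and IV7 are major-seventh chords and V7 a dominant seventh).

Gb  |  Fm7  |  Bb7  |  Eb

bIII - ii7 - V7 - I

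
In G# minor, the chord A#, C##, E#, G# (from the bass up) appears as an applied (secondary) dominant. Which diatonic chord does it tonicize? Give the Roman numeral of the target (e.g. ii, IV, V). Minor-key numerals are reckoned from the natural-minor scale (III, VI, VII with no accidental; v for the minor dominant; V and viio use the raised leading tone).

V

The chord is a dominant seventh chord on A#.
A dominant resolves down a perfect fifth: A# → D#. In G# minor, D# is scale degree 5, i.e. V.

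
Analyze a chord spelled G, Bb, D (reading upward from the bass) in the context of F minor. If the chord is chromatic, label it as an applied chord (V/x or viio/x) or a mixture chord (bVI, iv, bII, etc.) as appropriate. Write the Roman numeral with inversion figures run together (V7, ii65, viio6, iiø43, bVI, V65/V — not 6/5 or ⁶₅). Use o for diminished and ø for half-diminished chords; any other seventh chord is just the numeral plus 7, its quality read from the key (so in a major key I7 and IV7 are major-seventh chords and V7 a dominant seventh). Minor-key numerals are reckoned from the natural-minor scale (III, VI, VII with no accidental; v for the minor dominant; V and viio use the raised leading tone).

ii

Stacked in thirds the chord is G-Bb-D: a minor triad on G.
G is the second degree of F minor. This is the minor supertonic, borrowed from the parallel major (the Dorian ii).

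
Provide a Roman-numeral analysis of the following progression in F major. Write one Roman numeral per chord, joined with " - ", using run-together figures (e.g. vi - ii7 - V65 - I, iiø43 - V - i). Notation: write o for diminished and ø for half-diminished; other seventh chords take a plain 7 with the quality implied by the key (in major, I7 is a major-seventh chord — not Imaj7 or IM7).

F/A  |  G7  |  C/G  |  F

I6 - V7/V - V64 - I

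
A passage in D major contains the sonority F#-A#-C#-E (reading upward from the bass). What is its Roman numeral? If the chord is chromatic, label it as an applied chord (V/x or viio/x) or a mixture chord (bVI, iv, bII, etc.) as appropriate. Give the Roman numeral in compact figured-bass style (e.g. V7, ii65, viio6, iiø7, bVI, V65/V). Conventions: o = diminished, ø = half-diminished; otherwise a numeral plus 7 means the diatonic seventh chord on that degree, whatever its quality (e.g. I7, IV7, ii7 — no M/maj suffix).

V7/vi

The pitches F#-A#-C#-E form a dominant seventh chord rooted on F#.
F# is not a diatonic chord root with this quality in D major, but it lies a perfect fifth above B (vi), so the chord functions as an applied dominant of vi.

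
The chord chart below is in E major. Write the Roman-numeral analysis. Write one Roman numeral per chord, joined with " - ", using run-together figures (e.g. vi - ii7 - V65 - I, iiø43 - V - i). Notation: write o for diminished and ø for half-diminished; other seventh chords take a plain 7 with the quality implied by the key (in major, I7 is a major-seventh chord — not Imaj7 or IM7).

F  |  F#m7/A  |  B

bII - ii65 - V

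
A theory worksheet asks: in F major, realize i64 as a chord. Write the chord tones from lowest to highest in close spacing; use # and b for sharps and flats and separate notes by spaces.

i64 is the minor tonic, borrowed from the parallel minor. In F major that root is F.
So the chord is F-Ab-C.
The figured bass 64 indicates second inversion, placing the fifth (C) in the bass: C-F-Ab.

C F Ab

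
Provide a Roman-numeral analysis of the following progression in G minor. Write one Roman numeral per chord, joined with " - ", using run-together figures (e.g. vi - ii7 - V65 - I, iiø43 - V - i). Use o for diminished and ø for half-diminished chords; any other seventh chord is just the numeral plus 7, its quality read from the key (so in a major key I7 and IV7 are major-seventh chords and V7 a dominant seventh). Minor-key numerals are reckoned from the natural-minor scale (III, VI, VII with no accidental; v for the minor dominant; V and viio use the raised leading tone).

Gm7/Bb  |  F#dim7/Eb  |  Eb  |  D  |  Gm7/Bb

i65 - viio42 - VI - V - i65

Gm7/Bb: minor seventh chord on G = scale degree 1 → i65.
F#dim7/Eb: root F# is the leading tone; fully diminished seventh chord there is viio42.
Eb: root Eb is the submediant; major triad there is VI.
D: major triad on D = scale degree 5 → V.
Gm7/Bb: root G is the tonic; minor seventh chord there is i65.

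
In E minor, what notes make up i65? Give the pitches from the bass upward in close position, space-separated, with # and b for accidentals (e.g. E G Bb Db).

G B D E

In E minor, the first degree is E, and the diatonic chord built there is a minor seventh chord.
That chord is spelled E-G-B-D.
The figured bass 65 indicates first inversion, placing the third (G) in the bass: G-B-D-E.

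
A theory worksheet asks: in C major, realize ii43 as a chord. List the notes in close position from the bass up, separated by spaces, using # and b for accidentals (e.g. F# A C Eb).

A C D F

The numeral's case and figure indicate a minor seventh chord. In C major its root, scale degree 2, is D.
That chord is spelled D-F-A-C.
The figured bass 43 indicates second inversion, placing the fifth (A) in the bass: A-C-D-F.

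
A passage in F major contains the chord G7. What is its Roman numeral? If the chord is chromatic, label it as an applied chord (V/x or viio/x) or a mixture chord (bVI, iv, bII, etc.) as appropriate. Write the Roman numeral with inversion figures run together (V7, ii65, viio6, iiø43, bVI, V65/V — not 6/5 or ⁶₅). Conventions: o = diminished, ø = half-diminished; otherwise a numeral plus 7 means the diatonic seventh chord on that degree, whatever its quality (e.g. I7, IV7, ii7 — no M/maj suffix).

V7/V

Stacked in thirds the chord is G-B-D-F: a dominant seventh chord on G.
G is not a diatonic chord root with this quality in F major, but it lies a perfect fifth above C (V), so the chord functions as an applied dominant of V.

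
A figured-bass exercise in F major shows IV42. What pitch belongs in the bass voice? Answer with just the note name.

A

IV in F major has root Bb; the chord is Bb-D-F-A.
The figure 42 means third inversion — the seventh is in the bass.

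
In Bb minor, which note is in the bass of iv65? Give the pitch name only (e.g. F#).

Gb

iv in Bb minor has root Eb; the chord is Eb-Gb-Bb-Db.
The figure 65 means first inversion — the third is in the bass.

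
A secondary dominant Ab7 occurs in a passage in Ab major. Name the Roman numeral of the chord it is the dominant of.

The chord is a dominant seventh chord on Ab.
A dominant resolves down a perfect fifth: Ab → Db. In Ab major, Db is scale degree 4, i.e. IV.

IV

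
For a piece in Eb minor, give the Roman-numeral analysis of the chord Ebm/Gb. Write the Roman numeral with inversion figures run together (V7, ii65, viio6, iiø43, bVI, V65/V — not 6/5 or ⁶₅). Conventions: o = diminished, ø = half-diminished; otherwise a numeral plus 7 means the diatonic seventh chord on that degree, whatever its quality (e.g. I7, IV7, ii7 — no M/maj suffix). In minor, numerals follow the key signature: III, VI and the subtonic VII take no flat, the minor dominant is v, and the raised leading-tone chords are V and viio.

i6

The pitches Eb-Gb-Bb form a minor triad rooted on Eb.
In Eb minor, Eb is the tonic; the diatonic minor triad there is i.
With Gb in the bass the chord is in first inversion, so the figured bass is 6.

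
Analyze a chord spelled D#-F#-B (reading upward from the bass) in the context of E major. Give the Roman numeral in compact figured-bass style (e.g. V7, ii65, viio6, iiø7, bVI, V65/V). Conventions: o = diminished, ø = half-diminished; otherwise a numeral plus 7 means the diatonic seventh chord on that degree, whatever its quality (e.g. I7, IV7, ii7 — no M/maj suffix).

V6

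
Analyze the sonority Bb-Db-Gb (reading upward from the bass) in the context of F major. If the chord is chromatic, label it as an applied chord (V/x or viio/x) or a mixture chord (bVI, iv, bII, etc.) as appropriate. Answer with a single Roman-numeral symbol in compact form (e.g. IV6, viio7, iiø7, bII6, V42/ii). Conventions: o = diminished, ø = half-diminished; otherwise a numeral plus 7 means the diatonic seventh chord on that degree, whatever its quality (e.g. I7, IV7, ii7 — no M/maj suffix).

The pitches Gb-Bb-Db form a major triad rooted on Gb.
Gb is the lowered second degree of F major (diatonic 2 would be G). This is the Neapolitan sixth — a major triad on the lowered second degree, here in its customary first inversion.
With Bb in the bass the chord is in first inversion, so the figured bass is 6.

bII6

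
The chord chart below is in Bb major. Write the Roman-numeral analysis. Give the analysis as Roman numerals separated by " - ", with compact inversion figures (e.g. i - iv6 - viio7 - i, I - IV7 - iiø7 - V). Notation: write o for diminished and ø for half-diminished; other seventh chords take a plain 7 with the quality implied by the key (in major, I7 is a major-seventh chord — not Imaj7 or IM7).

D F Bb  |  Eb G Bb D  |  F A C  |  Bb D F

I6 - IV7 - V - I

D-F-Bb: major triad on Bb = scale degree 1 → I6.
Eb-G-Bb-D: root Eb is the subdominant; major seventh chord there is IV7.
F-A-C: root F is the dominant; major triad there is V.
Bb-D-F has root Bb, degree 1 in Bb major, so I.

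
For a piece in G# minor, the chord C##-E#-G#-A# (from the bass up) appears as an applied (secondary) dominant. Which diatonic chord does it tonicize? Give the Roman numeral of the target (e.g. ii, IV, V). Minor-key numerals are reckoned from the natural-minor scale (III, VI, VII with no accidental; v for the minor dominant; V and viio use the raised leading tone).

The chord is a dominant seventh chord on A#.
A dominant resolves down a perfect fifth: A# → D#. In G# minor, D# is scale degree 5, i.e. V.

V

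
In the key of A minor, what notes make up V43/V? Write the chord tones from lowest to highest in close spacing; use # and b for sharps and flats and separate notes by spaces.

F# A B D#

V43/V is a secondary dominant — the dominant seventh of V. V in A minor is E, so the applied chord's root is B, a perfect fifth above.
Building a dominant seventh chord on B gives B-D#-F#-A.
The figured bass 43 indicates second inversion, placing the fifth (F#) in the bass: F#-A-B-D#.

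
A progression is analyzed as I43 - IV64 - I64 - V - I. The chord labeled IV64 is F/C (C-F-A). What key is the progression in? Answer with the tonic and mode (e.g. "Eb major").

C major

The chord F/C is a major triad rooted on F; its label is IV64.
IV64 on F implies F is the subdominant; that puts the tonic at C, and the uppercase numeral fits major mode.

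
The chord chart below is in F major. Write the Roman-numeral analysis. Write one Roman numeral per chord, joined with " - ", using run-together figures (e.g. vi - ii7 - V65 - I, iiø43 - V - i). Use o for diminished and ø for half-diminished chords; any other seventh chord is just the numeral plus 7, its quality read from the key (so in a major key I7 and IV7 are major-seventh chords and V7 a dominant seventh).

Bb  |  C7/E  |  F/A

Bb: root Bb is the subdominant; major triad there is IV.
C7/E has root C, degree 5 in F major, so V65.
F/A: major triad on F = scale degree 1 → I6.

IV - V65 - I6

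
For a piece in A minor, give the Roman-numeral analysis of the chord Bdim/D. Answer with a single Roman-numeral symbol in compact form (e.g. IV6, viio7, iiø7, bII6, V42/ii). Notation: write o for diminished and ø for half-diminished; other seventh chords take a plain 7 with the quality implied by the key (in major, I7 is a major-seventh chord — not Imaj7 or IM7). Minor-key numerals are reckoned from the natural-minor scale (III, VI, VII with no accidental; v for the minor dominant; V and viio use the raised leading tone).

The pitches B-D-F form a diminished triad rooted on B.
B is scale degree 2 in A minor, and a diminished triad on that degree is written iio.
With D in the bass the chord is in first inversion, so the figured bass is 6.

iio6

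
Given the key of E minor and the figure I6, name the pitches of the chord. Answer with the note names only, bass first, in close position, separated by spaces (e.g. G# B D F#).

Scale degree 1 in E minor is E; here the chord built on it is altered to a major triad. I6 is the major tonic (Picardy third), borrowed from the parallel major.
So the chord is E-G#-B.
The figured bass 6 indicates first inversion, placing the third (G#) in the bass: G#-B-E.

G# B E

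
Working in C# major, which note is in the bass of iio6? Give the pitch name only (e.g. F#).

iio in C# major has root D#; the chord is D#-F#-A.
The figure 6 means first inversion — the third is in the bass.

F#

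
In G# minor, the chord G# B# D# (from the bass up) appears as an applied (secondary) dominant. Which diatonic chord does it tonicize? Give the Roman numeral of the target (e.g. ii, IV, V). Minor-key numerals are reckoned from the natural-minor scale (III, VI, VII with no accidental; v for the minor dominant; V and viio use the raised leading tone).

The chord is a major triad on G#.
A dominant resolves down a perfect fifth: G# → C#. In G# minor, C# is scale degree 4, i.e. iv.

iv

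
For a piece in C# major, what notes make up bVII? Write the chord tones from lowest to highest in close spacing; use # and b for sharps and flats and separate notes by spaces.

Scale degree 7 in C# major is B#; lowering it a half step gives B. bVII is a major triad on the lowered seventh degree (the subtonic), borrowed from the parallel minor.
So the chord is B-D#-F#.

B D# F#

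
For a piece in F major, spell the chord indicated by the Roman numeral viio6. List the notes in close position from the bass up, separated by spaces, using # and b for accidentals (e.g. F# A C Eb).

G Bb E

The numeral's case and figure indicate a diminished triad. In F major its root, scale degree 7, is E.
That chord is spelled E-G-Bb.
With the 6 figure the chord is in first inversion; from the bass G upward in close position it reads G-Bb-E.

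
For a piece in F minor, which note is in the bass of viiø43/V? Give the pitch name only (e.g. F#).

F

The applied chord viiø43/V is rooted on B: B-D-F-A.
The figure 43 means second inversion — the fifth is in the bass.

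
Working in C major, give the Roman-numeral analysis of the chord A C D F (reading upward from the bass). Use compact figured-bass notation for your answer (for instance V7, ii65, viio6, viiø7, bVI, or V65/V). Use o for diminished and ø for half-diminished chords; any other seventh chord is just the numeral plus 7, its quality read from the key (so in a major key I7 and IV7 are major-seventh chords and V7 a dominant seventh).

Stacked in thirds the chord is D-F-A-C: a minor seventh chord on D.
D is scale degree 2 in C major, and a minor seventh chord on that degree is written ii7.
With A in the bass the chord is in second inversion, so the figured bass is 43.

ii43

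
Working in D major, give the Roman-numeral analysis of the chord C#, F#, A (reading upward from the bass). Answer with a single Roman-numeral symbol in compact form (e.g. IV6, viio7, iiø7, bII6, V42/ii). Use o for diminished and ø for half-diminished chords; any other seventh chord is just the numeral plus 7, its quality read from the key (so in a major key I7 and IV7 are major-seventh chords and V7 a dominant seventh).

The pitches F#-A-C# form a minor triad rooted on F#.
In D major, F# is the mediant; the diatonic minor triad there is iii.
With C# in the bass the chord is in second inversion, so the figured bass is 64.

iii64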